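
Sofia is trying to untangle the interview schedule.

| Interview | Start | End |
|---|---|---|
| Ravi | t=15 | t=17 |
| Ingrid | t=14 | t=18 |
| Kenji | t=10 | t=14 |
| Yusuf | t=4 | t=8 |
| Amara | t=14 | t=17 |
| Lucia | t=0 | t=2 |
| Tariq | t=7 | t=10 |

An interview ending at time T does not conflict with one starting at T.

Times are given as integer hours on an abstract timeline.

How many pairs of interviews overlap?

4

Sorted by start: Lucia, Yusuf, Tariq, Kenji, Ingrid, Amara, Ravi.
Yusuf starts after Lucia ends, so Lucia has no further overlaps.
Tariq starts before Yusuf ends → Yusuf and Tariq overlap.
Kenji starts after Yusuf ends, so Yusuf has no further overlaps.
Kenji starts exactly when Tariq ends (back-to-back, no overlap), so Tariq has no further overlaps.
Ingrid starts exactly when Kenji ends (back-to-back, no overlap), so Kenji has no further overlaps.
Amara starts before Ingrid ends → Ingrid and Amara overlap.
Ravi starts before Ingrid ends → Ingrid and Ravi overlap.
Ravi starts before Amara ends → Amara and Ravi overlap.
Overlapping pairs: Amara & Ingrid, Amara & Ravi, Ingrid & Ravi, Tariq & Yusuf — 4 in total.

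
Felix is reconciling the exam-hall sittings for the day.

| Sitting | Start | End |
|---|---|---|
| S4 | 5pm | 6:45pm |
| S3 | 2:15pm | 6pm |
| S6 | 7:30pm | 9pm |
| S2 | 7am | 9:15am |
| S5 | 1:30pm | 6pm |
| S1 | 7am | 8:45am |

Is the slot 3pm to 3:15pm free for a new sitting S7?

No — it overlaps S3, S5

S1: ends 8:45am at or before S7 starts 3pm → clear.
S2: ends 9:15am at or before S7 starts 3pm → clear.
S5: starts 1:30pm before S7 ends 3:15pm, and ends 6pm after S7 starts 3pm → overlap.
S3: starts 2:15pm before S7 ends 3:15pm, and ends 6pm after S7 starts 3pm → overlap.
S4: starts 5pm at or after S7 ends 3:15pm → clear.
S6: starts 7:30pm at or after S7 ends 3:15pm → clear.
S7 overlaps S3, S5.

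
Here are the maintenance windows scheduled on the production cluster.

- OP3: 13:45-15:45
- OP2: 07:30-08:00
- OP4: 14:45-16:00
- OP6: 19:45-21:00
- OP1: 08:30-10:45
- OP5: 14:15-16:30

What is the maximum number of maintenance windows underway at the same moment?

3

Sort all start/end points and keep a running count:
07:30 start OP2 → 1
08:00 end OP2 → 0
08:30 start OP1 → 1
10:45 end OP1 → 0
13:45 start OP3 → 1
14:15 start OP5 → 2
14:45 start OP4 → 3
15:45 end OP3 → 2
16:00 end OP4 → 1
16:30 end OP5 → 0
19:45 start OP6 → 1
21:00 end OP6 → 0
Peak is 3, at 14:45 (OP3, OP4, OP5).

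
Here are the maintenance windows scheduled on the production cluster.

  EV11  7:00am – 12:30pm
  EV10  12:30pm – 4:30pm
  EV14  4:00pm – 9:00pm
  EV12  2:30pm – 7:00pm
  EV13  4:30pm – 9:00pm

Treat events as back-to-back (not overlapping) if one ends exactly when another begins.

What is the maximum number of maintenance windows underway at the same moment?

3

Walk through starts and ends in time order (an end at T is processed before a start at T):
7:00am start EV11 → 1
12:30pm end EV11 → 0
12:30pm start EV10 → 1
2:30pm start EV12 → 2
4:00pm start EV14 → 3
4:30pm end EV10 → 2
4:30pm start EV13 → 3
7:00pm end EV12 → 2
9:00pm end EV13 → 1
9:00pm end EV14 → 0
Peak is 3, at 4:00pm (EV10, EV12, EV14).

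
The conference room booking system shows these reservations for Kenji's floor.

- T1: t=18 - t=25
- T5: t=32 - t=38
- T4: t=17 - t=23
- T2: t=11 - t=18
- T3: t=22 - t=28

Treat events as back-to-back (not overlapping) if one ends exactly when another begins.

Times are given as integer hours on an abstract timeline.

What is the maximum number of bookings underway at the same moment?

3

Walk through starts and ends in time order (an end at T is processed before a start at T):
t=11 start T2 → 1
t=17 start T4 → 2
t=18 end T2 → 1
t=18 start T1 → 2
t=22 start T3 → 3
t=23 end T4 → 2
t=25 end T1 → 1
t=28 end T3 → 0
t=32 start T5 → 1
t=38 end T5 → 0
Peak is 3, at t=22 (T1, T3, T4).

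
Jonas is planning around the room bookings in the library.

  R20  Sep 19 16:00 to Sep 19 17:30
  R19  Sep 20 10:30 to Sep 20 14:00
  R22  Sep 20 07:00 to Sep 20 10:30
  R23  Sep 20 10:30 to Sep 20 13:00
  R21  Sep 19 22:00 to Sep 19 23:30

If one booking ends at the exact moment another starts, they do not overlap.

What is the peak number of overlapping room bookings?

2

Sweep the timeline, counting +1 at each start and −1 at each end (ends before starts at a tie):
Sep 19 16:00 start R20 → 1
Sep 19 17:30 end R20 → 0
Sep 19 22:00 start R21 → 1
Sep 19 23:30 end R21 → 0
Sep 20 07:00 start R22 → 1
Sep 20 10:30 end R22 → 0
Sep 20 10:30 start R19 → 1
Sep 20 10:30 start R23 → 2
Sep 20 13:00 end R23 → 1
Sep 20 14:00 end R19 → 0
Peak is 2, at Sep 20 10:30 (R19, R23).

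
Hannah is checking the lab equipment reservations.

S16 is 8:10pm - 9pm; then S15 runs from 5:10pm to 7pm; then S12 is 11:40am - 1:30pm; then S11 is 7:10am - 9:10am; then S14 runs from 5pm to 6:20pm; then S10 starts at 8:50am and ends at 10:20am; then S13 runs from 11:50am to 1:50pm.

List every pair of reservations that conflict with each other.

Sorted by start: S11, S10, S12, S13, S14, S15, S16.
S10 starts before S11 ends → S11 and S10 overlap.
S12 starts after S11 ends — done with S11.
S12 starts after S10 ends — done with S10.
S13 starts before S12 ends → S12 and S13 overlap.
S14 starts after S12 ends — done with S12.
S14 starts after S13 ends — done with S13.
S15 starts before S14 ends → S14 and S15 overlap.
S16 starts after S14 ends.
S16 starts after S15 ends.

S10 & S11, S12 & S13, S14 & S15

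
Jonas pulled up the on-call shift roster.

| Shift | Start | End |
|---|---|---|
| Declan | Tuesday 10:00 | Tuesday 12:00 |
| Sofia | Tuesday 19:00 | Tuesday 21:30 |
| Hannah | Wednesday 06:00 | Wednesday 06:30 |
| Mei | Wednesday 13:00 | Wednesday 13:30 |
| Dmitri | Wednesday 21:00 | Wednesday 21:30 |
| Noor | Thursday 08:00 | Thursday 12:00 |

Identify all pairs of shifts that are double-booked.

no conflicts

Sorted by start: Declan, Sofia, Hannah, Mei, Dmitri, Noor.
Sofia starts after Declan ends, so nothing later overlaps Declan either.
Hannah starts after Sofia ends, so nothing later overlaps Sofia either.
Mei starts after Hannah ends, so nothing later overlaps Hannah either.
Dmitri starts after Mei ends, so nothing later overlaps Mei either.
Noor starts after Dmitri ends.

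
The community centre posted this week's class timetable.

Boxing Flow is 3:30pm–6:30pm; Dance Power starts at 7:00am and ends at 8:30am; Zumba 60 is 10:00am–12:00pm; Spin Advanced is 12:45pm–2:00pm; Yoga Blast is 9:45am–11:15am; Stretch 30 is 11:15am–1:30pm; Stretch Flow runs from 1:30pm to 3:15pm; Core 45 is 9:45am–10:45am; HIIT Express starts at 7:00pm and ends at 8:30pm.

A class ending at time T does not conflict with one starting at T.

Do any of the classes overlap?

Yes

Sorted by start: Dance Power, Yoga Blast, Core 45, Zumba 60, Stretch 30, Spin Advanced, Stretch Flow, Boxing Flow, HIIT Express.
Yoga Blast starts after Dance Power ends — done with Dance Power.
Core 45 starts before Yoga Blast ends → Yoga Blast and Core 45 overlap.
That's a conflict, so the schedule is not conflict-free.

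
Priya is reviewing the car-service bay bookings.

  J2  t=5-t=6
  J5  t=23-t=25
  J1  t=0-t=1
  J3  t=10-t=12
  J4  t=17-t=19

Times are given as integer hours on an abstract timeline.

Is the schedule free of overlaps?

Check each pair: they overlap iff neither finishes before the other starts.
Sorted by start: J1, J2, J3, J4, J5.
J2 starts after J1 ends, so nothing later overlaps J1 either.
J3 starts after J2 ends, so nothing later overlaps J2 either.
J4 starts after J3 ends, so nothing later overlaps J3 either.
J5 starts after J4 ends.
Every pair is clear; the schedule has no overlaps.

Yes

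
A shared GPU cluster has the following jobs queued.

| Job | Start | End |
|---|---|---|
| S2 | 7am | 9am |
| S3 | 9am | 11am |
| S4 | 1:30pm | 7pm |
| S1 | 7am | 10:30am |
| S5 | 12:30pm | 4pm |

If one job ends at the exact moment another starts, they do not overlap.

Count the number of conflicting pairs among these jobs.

3

Check each pair: they overlap iff neither finishes before the other starts.
Sorted by start: S1, S2, S3, S5, S4.
S2 starts before S1 ends → S1 and S2 overlap.
S3 starts before S1 ends → S1 and S3 overlap.
S5 starts after S1 ends, so nothing later overlaps S1 either.
S3 starts exactly when S2 ends (back-to-back, no overlap), so nothing later overlaps S2 either.
S5 starts after S3 ends, so nothing later overlaps S3 either.
S4 starts before S5 ends → S5 and S4 overlap.
Overlapping pairs: S1 & S2, S1 & S3, S4 & S5 — 3 in total.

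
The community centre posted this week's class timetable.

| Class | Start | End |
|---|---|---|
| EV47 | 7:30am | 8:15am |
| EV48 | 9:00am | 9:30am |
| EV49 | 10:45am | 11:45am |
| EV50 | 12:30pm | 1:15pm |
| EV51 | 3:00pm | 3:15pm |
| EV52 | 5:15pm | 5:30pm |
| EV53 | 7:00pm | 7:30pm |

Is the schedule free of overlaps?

Sorted by start: EV47, EV48, EV49, EV50, EV51, EV52, EV53.
EV48 starts after EV47 ends, so nothing later overlaps EV47 either.
EV49 starts after EV48 ends, so nothing later overlaps EV48 either.
EV50 starts after EV49 ends, so nothing later overlaps EV49 either.
EV51 starts after EV50 ends, so nothing later overlaps EV50 either.
EV52 starts after EV51 ends, so nothing later overlaps EV51 either.
EV53 starts after EV52 ends.
Every pair is clear; the schedule has no overlaps.

Yes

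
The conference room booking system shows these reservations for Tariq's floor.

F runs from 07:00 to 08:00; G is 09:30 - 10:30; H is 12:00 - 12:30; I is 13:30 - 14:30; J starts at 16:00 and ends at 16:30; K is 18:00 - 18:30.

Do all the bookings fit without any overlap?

Yes

Sorted by start: F, G, H, I, J, K.
G starts after F ends, so F has no further overlaps.
H starts after G ends, so G has no further overlaps.
I starts after H ends, so H has no further overlaps.
J starts after I ends, so I has no further overlaps.
K starts after J ends.
Every pair is clear; the schedule has no overlaps.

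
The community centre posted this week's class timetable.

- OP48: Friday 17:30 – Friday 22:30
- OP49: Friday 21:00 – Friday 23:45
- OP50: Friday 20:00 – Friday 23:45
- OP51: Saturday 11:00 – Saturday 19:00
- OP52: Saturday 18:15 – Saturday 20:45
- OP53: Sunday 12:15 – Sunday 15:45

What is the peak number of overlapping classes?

Sort all start/end points and keep a running count:
Friday 17:30 start OP48 → 1
Friday 20:00 start OP50 → 2
Friday 21:00 start OP49 → 3
Friday 22:30 end OP48 → 2
Friday 23:45 end OP49 → 1
Friday 23:45 end OP50 → 0
Saturday 11:00 start OP51 → 1
Saturday 18:15 start OP52 → 2
Saturday 19:00 end OP51 → 1
Saturday 20:45 end OP52 → 0
Sunday 12:15 start OP53 → 1
Sunday 15:45 end OP53 → 0
Peak is 3, at Friday 21:00 (OP48, OP49, OP50).

3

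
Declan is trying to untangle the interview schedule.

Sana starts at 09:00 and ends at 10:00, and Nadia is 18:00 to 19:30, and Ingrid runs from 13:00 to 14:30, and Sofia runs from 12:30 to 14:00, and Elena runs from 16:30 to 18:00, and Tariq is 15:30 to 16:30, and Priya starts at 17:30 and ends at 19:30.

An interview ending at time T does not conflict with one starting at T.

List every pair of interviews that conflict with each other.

Elena & Priya, Ingrid & Sofia, Nadia & Priya

Sorted by start: Sana, Sofia, Ingrid, Tariq, Elena, Priya, Nadia.
Sofia starts after Sana ends, so nothing later overlaps Sana either.
Ingrid starts before Sofia ends → Sofia and Ingrid overlap.
Tariq starts after Sofia ends, so nothing later overlaps Sofia either.
Tariq starts after Ingrid ends, so nothing later overlaps Ingrid either.
Elena starts exactly when Tariq ends (back-to-back, no overlap), so nothing later overlaps Tariq either.
Priya starts before Elena ends → Elena and Priya overlap.
Nadia starts exactly when Elena ends (back-to-back, no overlap).
Nadia starts before Priya ends → Priya and Nadia overlap.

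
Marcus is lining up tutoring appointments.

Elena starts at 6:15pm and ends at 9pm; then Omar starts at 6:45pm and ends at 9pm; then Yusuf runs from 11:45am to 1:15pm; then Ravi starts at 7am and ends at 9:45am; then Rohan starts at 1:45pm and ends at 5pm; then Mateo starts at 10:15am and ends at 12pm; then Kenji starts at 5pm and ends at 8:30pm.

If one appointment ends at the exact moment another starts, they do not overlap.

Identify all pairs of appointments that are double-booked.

Elena & Kenji, Elena & Omar, Kenji & Omar, Mateo & Yusuf

Sorted by start: Ravi, Mateo, Yusuf, Rohan, Kenji, Elena, Omar.
Mateo starts after Ravi ends — done with Ravi.
Yusuf starts before Mateo ends → Mateo and Yusuf overlap.
Rohan starts after Mateo ends — done with Mateo.
Rohan starts after Yusuf ends — done with Yusuf.
Kenji starts exactly when Rohan ends (back-to-back, no overlap) — done with Rohan.
Elena starts before Kenji ends → Kenji and Elena overlap.
Omar starts before Kenji ends → Kenji and Omar overlap.
Omar starts before Elena ends → Elena and Omar overlap.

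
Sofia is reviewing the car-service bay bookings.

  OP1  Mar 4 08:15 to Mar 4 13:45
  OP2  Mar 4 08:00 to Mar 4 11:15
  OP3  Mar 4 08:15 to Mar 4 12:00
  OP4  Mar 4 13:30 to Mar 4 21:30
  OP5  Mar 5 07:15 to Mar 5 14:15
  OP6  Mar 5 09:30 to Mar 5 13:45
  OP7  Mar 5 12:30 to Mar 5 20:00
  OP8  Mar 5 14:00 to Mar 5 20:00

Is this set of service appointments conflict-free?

Two intervals overlap when each starts before the other ends.
Sorted by start: OP2, OP1, OP3, OP4, OP5, OP6, OP7, OP8.
OP1 starts before OP2 ends → OP2 and OP1 overlap.
That's a conflict, so the schedule is not conflict-free.

No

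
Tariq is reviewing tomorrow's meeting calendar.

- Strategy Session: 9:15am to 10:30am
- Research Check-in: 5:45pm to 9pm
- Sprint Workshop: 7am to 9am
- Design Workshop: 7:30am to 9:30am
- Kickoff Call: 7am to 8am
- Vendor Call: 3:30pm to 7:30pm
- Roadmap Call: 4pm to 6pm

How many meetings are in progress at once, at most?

Sort all start/end points and keep a running count:
7am start Kickoff Call → 1
7am start Sprint Workshop → 2
7:30am start Design Workshop → 3
8am end Kickoff Call → 2
9am end Sprint Workshop → 1
9:15am start Strategy Session → 2
9:30am end Design Workshop → 1
10:30am end Strategy Session → 0
3:30pm start Vendor Call → 1
4pm start Roadmap Call → 2
5:45pm start Research Check-in → 3
6pm end Roadmap Call → 2
7:30pm end Vendor Call → 1
9pm end Research Check-in → 0
Peak is 3, at 7:30am (Design Workshop, Kickoff Call, Sprint Workshop).

3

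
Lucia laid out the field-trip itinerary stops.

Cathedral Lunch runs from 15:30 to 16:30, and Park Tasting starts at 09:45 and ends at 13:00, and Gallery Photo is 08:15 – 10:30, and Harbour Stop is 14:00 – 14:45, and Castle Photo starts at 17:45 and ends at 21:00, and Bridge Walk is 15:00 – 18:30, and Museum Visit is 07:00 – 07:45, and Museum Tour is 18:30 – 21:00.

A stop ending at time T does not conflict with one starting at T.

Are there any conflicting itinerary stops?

Yes

Two intervals overlap when each starts before the other ends.
Sorted by start: Museum Visit, Gallery Photo, Park Tasting, Harbour Stop, Bridge Walk, Cathedral Lunch, Castle Photo, Museum Tour.
Gallery Photo starts after Museum Visit ends, so nothing later overlaps Museum Visit either.
Park Tasting starts before Gallery Photo ends → Gallery Photo and Park Tasting overlap.
That's a conflict, so the schedule is not conflict-free.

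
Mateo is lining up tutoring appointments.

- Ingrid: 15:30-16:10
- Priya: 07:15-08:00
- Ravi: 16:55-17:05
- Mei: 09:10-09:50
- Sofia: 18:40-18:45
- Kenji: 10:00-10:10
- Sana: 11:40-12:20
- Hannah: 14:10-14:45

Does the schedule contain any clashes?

No

Sorted by start: Priya, Mei, Kenji, Sana, Hannah, Ingrid, Ravi, Sofia.
Mei starts after Priya ends, so Priya has no further overlaps.
Kenji starts after Mei ends, so Mei has no further overlaps.
Sana starts after Kenji ends, so Kenji has no further overlaps.
Hannah starts after Sana ends, so Sana has no further overlaps.
Ingrid starts after Hannah ends, so Hannah has no further overlaps.
Ravi starts after Ingrid ends, so Ingrid has no further overlaps.
Sofia starts after Ravi ends.
Every pair is clear; the schedule has no overlaps.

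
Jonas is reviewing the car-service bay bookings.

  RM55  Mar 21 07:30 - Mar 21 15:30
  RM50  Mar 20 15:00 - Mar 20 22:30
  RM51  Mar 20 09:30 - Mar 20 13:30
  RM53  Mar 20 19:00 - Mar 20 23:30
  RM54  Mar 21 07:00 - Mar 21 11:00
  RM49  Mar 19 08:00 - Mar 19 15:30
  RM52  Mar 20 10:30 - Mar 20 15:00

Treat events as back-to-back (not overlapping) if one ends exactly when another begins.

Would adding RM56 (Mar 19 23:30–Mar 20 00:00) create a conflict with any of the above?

RM49: ends Mar 19 15:30 at or before RM56 starts Mar 19 23:30 → clear.
RM51: starts Mar 20 09:30 at or after RM56 ends Mar 20 00:00 → clear.
RM52: starts Mar 20 10:30 at or after RM56 ends Mar 20 00:00 → clear.
RM50: starts Mar 20 15:00 at or after RM56 ends Mar 20 00:00 → clear.
RM53: starts Mar 20 19:00 at or after RM56 ends Mar 20 00:00 → clear.
RM54: starts Mar 21 07:00 at or after RM56 ends Mar 20 00:00 → clear.
RM55: starts Mar 21 07:30 at or after RM56 ends Mar 20 00:00 → clear.

No — it doesn't clash with anything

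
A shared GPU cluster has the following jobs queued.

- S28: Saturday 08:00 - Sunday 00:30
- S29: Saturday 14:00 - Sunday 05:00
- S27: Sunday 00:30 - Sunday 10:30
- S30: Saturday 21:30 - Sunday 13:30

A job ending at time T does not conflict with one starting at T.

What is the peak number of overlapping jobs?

3

Sort all start/end points and keep a running count:
Saturday 08:00 start S28 → 1
Saturday 14:00 start S29 → 2
Saturday 21:30 start S30 → 3
Sunday 00:30 end S28 → 2
Sunday 00:30 start S27 → 3
Sunday 05:00 end S29 → 2
Sunday 10:30 end S27 → 1
Sunday 13:30 end S30 → 0
Peak is 3, at Saturday 21:30 (S28, S29, S30).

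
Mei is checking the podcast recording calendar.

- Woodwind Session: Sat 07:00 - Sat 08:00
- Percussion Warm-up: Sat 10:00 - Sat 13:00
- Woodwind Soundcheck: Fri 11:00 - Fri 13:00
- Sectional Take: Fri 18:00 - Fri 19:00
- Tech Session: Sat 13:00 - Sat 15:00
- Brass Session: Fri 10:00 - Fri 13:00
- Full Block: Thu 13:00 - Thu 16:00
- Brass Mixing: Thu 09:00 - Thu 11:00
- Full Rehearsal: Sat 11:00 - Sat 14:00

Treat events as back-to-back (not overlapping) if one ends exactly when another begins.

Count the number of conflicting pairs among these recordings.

Check each pair: they overlap iff neither finishes before the other starts.
Sorted by start: Brass Mixing, Full Block, Brass Session, Woodwind Soundcheck, Sectional Take, Woodwind Session, Percussion Warm-up, Full Rehearsal, Tech Session.
Full Block starts after Brass Mixing ends, so Brass Mixing has no further overlaps.
Brass Session starts after Full Block ends, so Full Block has no further overlaps.
Woodwind Soundcheck starts before Brass Session ends → Brass Session and Woodwind Soundcheck overlap.
Sectional Take starts after Brass Session ends, so Brass Session has no further overlaps.
Sectional Take starts after Woodwind Soundcheck ends, so Woodwind Soundcheck has no further overlaps.
Woodwind Session starts after Sectional Take ends, so Sectional Take has no further overlaps.
Percussion Warm-up starts after Woodwind Session ends, so Woodwind Session has no further overlaps.
Full Rehearsal starts before Percussion Warm-up ends → Percussion Warm-up and Full Rehearsal overlap.
Tech Session starts exactly when Percussion Warm-up ends (back-to-back, no overlap).
Tech Session starts before Full Rehearsal ends → Full Rehearsal and Tech Session overlap.
Overlapping pairs: Brass Session & Woodwind Soundcheck, Full Rehearsal & Percussion Warm-up, Full Rehearsal & Tech Session — 3 in total.

3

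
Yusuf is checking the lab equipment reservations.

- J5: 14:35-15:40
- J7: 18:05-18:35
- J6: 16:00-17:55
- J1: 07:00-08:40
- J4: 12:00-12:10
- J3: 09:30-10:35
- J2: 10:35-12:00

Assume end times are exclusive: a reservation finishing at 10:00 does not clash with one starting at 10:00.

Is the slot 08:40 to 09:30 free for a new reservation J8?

Yes — the slot is free

J1: ends 08:40 at or before J8 starts 08:40 → clear.
J3: starts 09:30 at or after J8 ends 09:30 → clear.
J2: starts 10:35 at or after J8 ends 09:30 → clear.
J4: starts 12:00 at or after J8 ends 09:30 → clear.
J5: starts 14:35 at or after J8 ends 09:30 → clear.
J6: starts 16:00 at or after J8 ends 09:30 → clear.
J7: starts 18:05 at or after J8 ends 09:30 → clear.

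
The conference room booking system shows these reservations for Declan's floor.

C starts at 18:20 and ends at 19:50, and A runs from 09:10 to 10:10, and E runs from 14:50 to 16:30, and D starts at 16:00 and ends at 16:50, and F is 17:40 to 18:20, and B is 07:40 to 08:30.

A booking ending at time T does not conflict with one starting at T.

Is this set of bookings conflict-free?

No

Check each pair: they overlap iff neither finishes before the other starts.
Sorted by start: B, A, E, D, F, C.
A starts after B ends, so B has no further overlaps.
E starts after A ends, so A has no further overlaps.
D starts before E ends → E and D overlap.
That's a conflict, so the schedule is not conflict-free.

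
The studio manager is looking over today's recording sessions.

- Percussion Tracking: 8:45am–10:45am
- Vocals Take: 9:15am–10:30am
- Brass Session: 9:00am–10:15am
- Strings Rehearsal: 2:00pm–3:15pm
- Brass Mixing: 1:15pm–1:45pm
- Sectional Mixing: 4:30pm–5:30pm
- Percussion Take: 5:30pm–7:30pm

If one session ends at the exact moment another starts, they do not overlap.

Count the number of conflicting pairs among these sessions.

Two intervals overlap when each starts before the other ends.
Sorted by start: Percussion Tracking, Brass Session, Vocals Take, Brass Mixing, Strings Rehearsal, Sectional Mixing, Percussion Take.
Brass Session starts before Percussion Tracking ends → Percussion Tracking and Brass Session overlap.
Vocals Take starts before Percussion Tracking ends → Percussion Tracking and Vocals Take overlap.
Brass Mixing starts after Percussion Tracking ends; Percussion Tracking is clear from here.
Vocals Take starts before Brass Session ends → Brass Session and Vocals Take overlap.
Brass Mixing starts after Brass Session ends; Brass Session is clear from here.
Brass Mixing starts after Vocals Take ends; Vocals Take is clear from here.
Strings Rehearsal starts after Brass Mixing ends; Brass Mixing is clear from here.
Sectional Mixing starts after Strings Rehearsal ends; Strings Rehearsal is clear from here.
Percussion Take starts exactly when Sectional Mixing ends (back-to-back, no overlap).
Overlapping pairs: Brass Session & Percussion Tracking, Brass Session & Vocals Take, Percussion Tracking & Vocals Take — 3 in total.

3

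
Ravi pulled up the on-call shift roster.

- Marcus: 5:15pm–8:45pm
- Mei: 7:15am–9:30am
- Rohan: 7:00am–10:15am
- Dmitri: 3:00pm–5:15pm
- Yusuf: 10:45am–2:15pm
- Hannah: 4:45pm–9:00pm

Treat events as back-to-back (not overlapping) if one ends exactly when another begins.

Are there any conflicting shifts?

Yes

Sorted by start: Rohan, Mei, Yusuf, Dmitri, Hannah, Marcus.
Mei starts before Rohan ends → Rohan and Mei overlap.
That's a conflict, so the schedule is not conflict-free.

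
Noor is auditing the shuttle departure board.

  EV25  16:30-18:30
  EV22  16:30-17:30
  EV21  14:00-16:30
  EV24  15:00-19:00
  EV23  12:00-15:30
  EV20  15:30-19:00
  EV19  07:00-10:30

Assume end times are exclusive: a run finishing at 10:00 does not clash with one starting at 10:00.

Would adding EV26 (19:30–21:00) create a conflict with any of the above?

EV19: ends 10:30 at or before EV26 starts 19:30 → clear.
EV23: ends 15:30 at or before EV26 starts 19:30 → clear.
EV21: ends 16:30 at or before EV26 starts 19:30 → clear.
EV24: ends 19:00 at or before EV26 starts 19:30 → clear.
EV20: ends 19:00 at or before EV26 starts 19:30 → clear.
EV22: ends 17:30 at or before EV26 starts 19:30 → clear.
EV25: ends 18:30 at or before EV26 starts 19:30 → clear.

No — it doesn't clash with anything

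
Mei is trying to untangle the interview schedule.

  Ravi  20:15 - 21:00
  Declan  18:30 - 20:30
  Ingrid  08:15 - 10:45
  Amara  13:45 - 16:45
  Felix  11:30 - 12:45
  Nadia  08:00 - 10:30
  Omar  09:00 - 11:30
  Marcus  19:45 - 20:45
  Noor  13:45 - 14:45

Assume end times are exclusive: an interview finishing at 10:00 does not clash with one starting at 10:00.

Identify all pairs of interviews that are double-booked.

Amara & Noor, Declan & Marcus, Declan & Ravi, Ingrid & Nadia, Ingrid & Omar, Marcus & Ravi, Nadia & Omar

Two intervals overlap when each starts before the other ends.
Sorted by start: Nadia, Ingrid, Omar, Felix, Noor, Amara, Declan, Marcus, Ravi.
Ingrid starts before Nadia ends → Nadia and Ingrid overlap.
Omar starts before Nadia ends → Nadia and Omar overlap.
Felix starts after Nadia ends, so nothing later overlaps Nadia either.
Omar starts before Ingrid ends → Ingrid and Omar overlap.
Felix starts after Ingrid ends, so nothing later overlaps Ingrid either.
Felix starts exactly when Omar ends (back-to-back, no overlap), so nothing later overlaps Omar either.
Noor starts after Felix ends, so nothing later overlaps Felix either.
Amara starts before Noor ends → Noor and Amara overlap.
Declan starts after Noor ends, so nothing later overlaps Noor either.
Declan starts after Amara ends, so nothing later overlaps Amara either.
Marcus starts before Declan ends → Declan and Marcus overlap.
Ravi starts before Declan ends → Declan and Ravi overlap.
Ravi starts before Marcus ends → Marcus and Ravi overlap.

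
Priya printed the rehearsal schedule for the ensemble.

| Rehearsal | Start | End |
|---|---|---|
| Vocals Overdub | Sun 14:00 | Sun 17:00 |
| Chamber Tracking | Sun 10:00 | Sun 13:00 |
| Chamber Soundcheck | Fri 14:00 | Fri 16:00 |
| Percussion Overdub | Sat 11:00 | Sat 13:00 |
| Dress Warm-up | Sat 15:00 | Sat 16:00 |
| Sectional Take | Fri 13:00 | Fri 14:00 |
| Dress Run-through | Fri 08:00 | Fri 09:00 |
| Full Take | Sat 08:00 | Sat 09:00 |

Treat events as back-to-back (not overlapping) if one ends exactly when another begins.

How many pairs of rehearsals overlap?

Two intervals overlap when each starts before the other ends.
Sorted by start: Dress Run-through, Sectional Take, Chamber Soundcheck, Full Take, Percussion Overdub, Dress Warm-up, Chamber Tracking, Vocals Overdub.
Sectional Take starts after Dress Run-through ends, so Dress Run-through has no further overlaps.
Chamber Soundcheck starts exactly when Sectional Take ends (back-to-back, no overlap), so Sectional Take has no further overlaps.
Full Take starts after Chamber Soundcheck ends, so Chamber Soundcheck has no further overlaps.
Percussion Overdub starts after Full Take ends, so Full Take has no further overlaps.
Dress Warm-up starts after Percussion Overdub ends, so Percussion Overdub has no further overlaps.
Chamber Tracking starts after Dress Warm-up ends, so Dress Warm-up has no further overlaps.
Vocals Overdub starts after Chamber Tracking ends.
No pair overlaps.

0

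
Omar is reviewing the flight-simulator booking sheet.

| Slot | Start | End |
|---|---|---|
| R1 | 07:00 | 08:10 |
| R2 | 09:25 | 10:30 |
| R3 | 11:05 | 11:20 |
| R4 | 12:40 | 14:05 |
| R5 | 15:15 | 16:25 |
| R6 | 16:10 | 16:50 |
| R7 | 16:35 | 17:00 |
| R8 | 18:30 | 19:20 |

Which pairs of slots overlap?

R5 & R6, R6 & R7

Two intervals overlap when each starts before the other ends.
Sorted by start: R1, R2, R3, R4, R5, R6, R7, R8.
R2 starts after R1 ends — done with R1.
R3 starts after R2 ends — done with R2.
R4 starts after R3 ends — done with R3.
R5 starts after R4 ends — done with R4.
R6 starts before R5 ends → R5 and R6 overlap.
R7 starts after R5 ends — done with R5.
R7 starts before R6 ends → R6 and R7 overlap.
R8 starts after R6 ends.
R8 starts after R7 ends.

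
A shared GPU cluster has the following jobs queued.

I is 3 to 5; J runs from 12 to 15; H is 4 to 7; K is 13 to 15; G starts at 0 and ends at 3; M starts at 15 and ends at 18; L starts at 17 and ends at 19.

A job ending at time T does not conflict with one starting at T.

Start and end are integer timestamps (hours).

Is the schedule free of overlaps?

Sorted by start: G, I, H, J, K, M, L.
I starts exactly when G ends (back-to-back, no overlap) — done with G.
H starts before I ends → I and H overlap.
That's a conflict, so the schedule is not conflict-free.

No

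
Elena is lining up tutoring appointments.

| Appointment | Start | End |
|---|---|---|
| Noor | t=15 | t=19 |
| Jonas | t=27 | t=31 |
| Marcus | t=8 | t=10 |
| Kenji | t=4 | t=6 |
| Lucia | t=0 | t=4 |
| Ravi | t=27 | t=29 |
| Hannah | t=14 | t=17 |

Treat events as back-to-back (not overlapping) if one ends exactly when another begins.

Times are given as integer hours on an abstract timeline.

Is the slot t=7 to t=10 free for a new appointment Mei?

Lucia: ends t=4 at or before Mei starts t=7 → clear.
Kenji: ends t=6 at or before Mei starts t=7 → clear.
Marcus: starts t=8 before Mei ends t=10, and ends t=10 after Mei starts t=7 → overlap.
Hannah: starts t=14 at or after Mei ends t=10 → clear.
Noor: starts t=15 at or after Mei ends t=10 → clear.
Jonas: starts t=27 at or after Mei ends t=10 → clear.
Ravi: starts t=27 at or after Mei ends t=10 → clear.
Mei overlaps Marcus.

No — it overlaps Marcus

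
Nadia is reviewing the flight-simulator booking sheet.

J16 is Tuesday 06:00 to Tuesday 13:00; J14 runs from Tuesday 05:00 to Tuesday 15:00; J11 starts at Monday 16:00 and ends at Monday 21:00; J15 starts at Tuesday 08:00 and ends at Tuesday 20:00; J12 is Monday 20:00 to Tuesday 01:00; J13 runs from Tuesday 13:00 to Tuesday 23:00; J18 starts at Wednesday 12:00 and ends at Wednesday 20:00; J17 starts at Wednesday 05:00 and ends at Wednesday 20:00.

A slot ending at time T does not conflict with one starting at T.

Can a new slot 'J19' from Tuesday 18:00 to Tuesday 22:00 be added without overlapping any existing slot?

J11: ends Monday 21:00 at or before J19 starts Tuesday 18:00 → clear.
J12: ends Tuesday 01:00 at or before J19 starts Tuesday 18:00 → clear.
J14: ends Tuesday 15:00 at or before J19 starts Tuesday 18:00 → clear.
J16: ends Tuesday 13:00 at or before J19 starts Tuesday 18:00 → clear.
J15: starts Tuesday 08:00 before J19 ends Tuesday 22:00, and ends Tuesday 20:00 after J19 starts Tuesday 18:00 → overlap.
J13: starts Tuesday 13:00 before J19 ends Tuesday 22:00, and ends Tuesday 23:00 after J19 starts Tuesday 18:00 → overlap.
J17: starts Wednesday 05:00 at or after J19 ends Tuesday 22:00 → clear.
J18: starts Wednesday 12:00 at or after J19 ends Tuesday 22:00 → clear.
J19 overlaps J13, J15.

No — it overlaps J13, J15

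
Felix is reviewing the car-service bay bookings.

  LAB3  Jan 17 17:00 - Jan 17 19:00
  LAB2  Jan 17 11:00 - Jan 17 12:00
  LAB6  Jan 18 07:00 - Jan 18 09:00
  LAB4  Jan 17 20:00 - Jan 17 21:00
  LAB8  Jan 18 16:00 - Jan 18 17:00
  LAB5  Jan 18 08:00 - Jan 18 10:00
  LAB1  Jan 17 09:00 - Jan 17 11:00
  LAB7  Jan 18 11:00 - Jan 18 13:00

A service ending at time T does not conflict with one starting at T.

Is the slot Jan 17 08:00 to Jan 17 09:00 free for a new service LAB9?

Yes — the slot is free

LAB1: starts Jan 17 09:00 at or after LAB9 ends Jan 17 09:00 → clear.
LAB2: starts Jan 17 11:00 at or after LAB9 ends Jan 17 09:00 → clear.
LAB3: starts Jan 17 17:00 at or after LAB9 ends Jan 17 09:00 → clear.
LAB4: starts Jan 17 20:00 at or after LAB9 ends Jan 17 09:00 → clear.
LAB6: starts Jan 18 07:00 at or after LAB9 ends Jan 17 09:00 → clear.
LAB5: starts Jan 18 08:00 at or after LAB9 ends Jan 17 09:00 → clear.
LAB7: starts Jan 18 11:00 at or after LAB9 ends Jan 17 09:00 → clear.
LAB8: starts Jan 18 16:00 at or after LAB9 ends Jan 17 09:00 → clear.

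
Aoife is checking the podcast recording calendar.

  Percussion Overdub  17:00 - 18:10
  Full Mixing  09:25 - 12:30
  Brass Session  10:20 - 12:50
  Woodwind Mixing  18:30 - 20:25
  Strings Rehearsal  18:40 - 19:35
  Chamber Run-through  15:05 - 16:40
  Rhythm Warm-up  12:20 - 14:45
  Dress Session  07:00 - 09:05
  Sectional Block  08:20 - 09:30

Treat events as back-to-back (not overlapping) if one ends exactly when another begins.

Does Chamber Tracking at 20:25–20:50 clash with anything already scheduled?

No — it doesn't clash with anything

Dress Session: ends 09:05 at or before Chamber Tracking starts 20:25 → clear.
Sectional Block: ends 09:30 at or before Chamber Tracking starts 20:25 → clear.
Full Mixing: ends 12:30 at or before Chamber Tracking starts 20:25 → clear.
Brass Session: ends 12:50 at or before Chamber Tracking starts 20:25 → clear.
Rhythm Warm-up: ends 14:45 at or before Chamber Tracking starts 20:25 → clear.
Chamber Run-through: ends 16:40 at or before Chamber Tracking starts 20:25 → clear.
Percussion Overdub: ends 18:10 at or before Chamber Tracking starts 20:25 → clear.
Woodwind Mixing: ends 20:25 at or before Chamber Tracking starts 20:25 → clear.
Strings Rehearsal: ends 19:35 at or before Chamber Tracking starts 20:25 → clear.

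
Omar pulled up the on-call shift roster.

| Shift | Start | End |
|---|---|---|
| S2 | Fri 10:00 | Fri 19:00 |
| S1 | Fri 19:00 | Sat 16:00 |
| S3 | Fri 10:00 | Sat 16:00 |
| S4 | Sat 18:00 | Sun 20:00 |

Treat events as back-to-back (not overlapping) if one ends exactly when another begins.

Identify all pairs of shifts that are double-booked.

Two intervals overlap when each starts before the other ends.
Sorted by start: S2, S3, S1, S4.
S3 starts before S2 ends → S2 and S3 overlap.
S1 starts exactly when S2 ends (back-to-back, no overlap) — done with S2.
S1 starts before S3 ends → S3 and S1 overlap.
S4 starts after S3 ends.
S4 starts after S1 ends.

S1 & S3, S2 & S3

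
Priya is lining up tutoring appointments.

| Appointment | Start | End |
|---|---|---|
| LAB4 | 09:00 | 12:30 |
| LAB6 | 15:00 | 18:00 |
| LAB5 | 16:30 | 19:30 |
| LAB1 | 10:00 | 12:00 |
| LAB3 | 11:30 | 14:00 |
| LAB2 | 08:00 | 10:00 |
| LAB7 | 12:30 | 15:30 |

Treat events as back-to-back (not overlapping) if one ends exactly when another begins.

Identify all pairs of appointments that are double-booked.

Check each pair: they overlap iff neither finishes before the other starts.
Sorted by start: LAB2, LAB4, LAB1, LAB3, LAB7, LAB6, LAB5.
LAB4 starts before LAB2 ends → LAB2 and LAB4 overlap.
LAB1 starts exactly when LAB2 ends (back-to-back, no overlap) — done with LAB2.
LAB1 starts before LAB4 ends → LAB4 and LAB1 overlap.
LAB3 starts before LAB4 ends → LAB4 and LAB3 overlap.
LAB7 starts exactly when LAB4 ends (back-to-back, no overlap) — done with LAB4.
LAB3 starts before LAB1 ends → LAB1 and LAB3 overlap.
LAB7 starts after LAB1 ends — done with LAB1.
LAB7 starts before LAB3 ends → LAB3 and LAB7 overlap.
LAB6 starts after LAB3 ends — done with LAB3.
LAB6 starts before LAB7 ends → LAB7 and LAB6 overlap.
LAB5 starts after LAB7 ends.
LAB5 starts before LAB6 ends → LAB6 and LAB5 overlap.

LAB1 & LAB3, LAB1 & LAB4, LAB2 & LAB4, LAB3 & LAB4, LAB3 & LAB7, LAB5 & LAB6, LAB6 & LAB7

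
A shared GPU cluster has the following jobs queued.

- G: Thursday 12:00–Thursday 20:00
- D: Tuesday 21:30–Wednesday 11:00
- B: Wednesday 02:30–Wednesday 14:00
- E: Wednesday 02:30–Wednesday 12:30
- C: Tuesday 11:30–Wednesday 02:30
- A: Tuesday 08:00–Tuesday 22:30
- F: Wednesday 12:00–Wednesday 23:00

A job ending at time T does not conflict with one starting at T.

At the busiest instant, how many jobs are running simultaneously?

Walk through starts and ends in time order (an end at T is processed before a start at T):
Tuesday 08:00 start A → 1
Tuesday 11:30 start C → 2
Tuesday 21:30 start D → 3
Tuesday 22:30 end A → 2
Wednesday 02:30 end C → 1
Wednesday 02:30 start B → 2
Wednesday 02:30 start E → 3
Wednesday 11:00 end D → 2
Wednesday 12:00 start F → 3
Wednesday 12:30 end E → 2
Wednesday 14:00 end B → 1
Wednesday 23:00 end F → 0
Thursday 12:00 start G → 1
Thursday 20:00 end G → 0
Peak is 3, at Tuesday 21:30 (A, C, D).

3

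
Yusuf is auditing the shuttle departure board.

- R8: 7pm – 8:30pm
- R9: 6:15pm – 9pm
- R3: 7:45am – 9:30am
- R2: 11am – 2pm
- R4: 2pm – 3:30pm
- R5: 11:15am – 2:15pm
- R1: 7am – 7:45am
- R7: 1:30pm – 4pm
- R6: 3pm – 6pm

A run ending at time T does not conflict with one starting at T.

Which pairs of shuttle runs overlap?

R2 & R5, R2 & R7, R4 & R5, R4 & R6, R4 & R7, R5 & R7, R6 & R7, R8 & R9

Check each pair: they overlap iff neither finishes before the other starts.
Sorted by start: R1, R3, R2, R5, R7, R4, R6, R9, R8.
R3 starts exactly when R1 ends (back-to-back, no overlap), so R1 has no further overlaps.
R2 starts after R3 ends, so R3 has no further overlaps.
R5 starts before R2 ends → R2 and R5 overlap.
R7 starts before R2 ends → R2 and R7 overlap.
R4 starts exactly when R2 ends (back-to-back, no overlap), so R2 has no further overlaps.
R7 starts before R5 ends → R5 and R7 overlap.
R4 starts before R5 ends → R5 and R4 overlap.
R6 starts after R5 ends, so R5 has no further overlaps.
R4 starts before R7 ends → R7 and R4 overlap.
R6 starts before R7 ends → R7 and R6 overlap.
R9 starts after R7 ends, so R7 has no further overlaps.
R6 starts before R4 ends → R4 and R6 overlap.
R9 starts after R4 ends, so R4 has no further overlaps.
R9 starts after R6 ends, so R6 has no further overlaps.
R8 starts before R9 ends → R9 and R8 overlap.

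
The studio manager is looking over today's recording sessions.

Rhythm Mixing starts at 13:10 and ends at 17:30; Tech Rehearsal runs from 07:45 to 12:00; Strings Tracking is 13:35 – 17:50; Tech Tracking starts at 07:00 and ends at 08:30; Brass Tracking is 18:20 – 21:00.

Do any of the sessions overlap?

Sorted by start: Tech Tracking, Tech Rehearsal, Rhythm Mixing, Strings Tracking, Brass Tracking.
Tech Rehearsal starts before Tech Tracking ends → Tech Tracking and Tech Rehearsal overlap.
That's a conflict, so the schedule is not conflict-free.

Yes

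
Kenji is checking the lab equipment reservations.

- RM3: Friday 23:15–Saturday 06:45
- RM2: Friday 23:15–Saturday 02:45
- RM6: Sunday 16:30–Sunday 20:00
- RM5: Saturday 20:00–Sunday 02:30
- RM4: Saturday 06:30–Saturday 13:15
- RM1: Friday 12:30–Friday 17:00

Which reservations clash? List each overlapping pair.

Sorted by start: RM1, RM2, RM3, RM4, RM5, RM6.
RM2 starts after RM1 ends, so nothing later overlaps RM1 either.
RM3 starts before RM2 ends → RM2 and RM3 overlap.
RM4 starts after RM2 ends, so nothing later overlaps RM2 either.
RM4 starts before RM3 ends → RM3 and RM4 overlap.
RM5 starts after RM3 ends, so nothing later overlaps RM3 either.
RM5 starts after RM4 ends, so nothing later overlaps RM4 either.
RM6 starts after RM5 ends.

RM2 & RM3, RM3 & RM4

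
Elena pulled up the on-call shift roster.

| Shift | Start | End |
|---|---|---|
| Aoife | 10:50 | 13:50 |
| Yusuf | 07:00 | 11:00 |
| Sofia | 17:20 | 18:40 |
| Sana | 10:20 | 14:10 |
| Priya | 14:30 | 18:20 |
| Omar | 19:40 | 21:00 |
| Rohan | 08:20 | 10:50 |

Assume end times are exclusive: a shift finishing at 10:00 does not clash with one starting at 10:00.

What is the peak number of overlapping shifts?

Walk through starts and ends in time order (an end at T is processed before a start at T):
07:00 start Yusuf → 1
08:20 start Rohan → 2
10:20 start Sana → 3
10:50 end Rohan → 2
10:50 start Aoife → 3
11:00 end Yusuf → 2
13:50 end Aoife → 1
14:10 end Sana → 0
14:30 start Priya → 1
17:20 start Sofia → 2
18:20 end Priya → 1
18:40 end Sofia → 0
19:40 start Omar → 1
21:00 end Omar → 0
Peak is 3, at 10:20 (Rohan, Sana, Yusuf).

3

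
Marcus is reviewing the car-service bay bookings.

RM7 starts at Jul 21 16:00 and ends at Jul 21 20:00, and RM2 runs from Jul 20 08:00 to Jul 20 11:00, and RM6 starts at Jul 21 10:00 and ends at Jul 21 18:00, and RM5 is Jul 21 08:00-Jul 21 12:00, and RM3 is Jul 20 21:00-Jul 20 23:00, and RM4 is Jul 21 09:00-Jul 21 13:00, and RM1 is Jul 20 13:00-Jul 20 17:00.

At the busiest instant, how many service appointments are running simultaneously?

Sort all start/end points and keep a running count:
Jul 20 08:00 start RM2 → 1
Jul 20 11:00 end RM2 → 0
Jul 20 13:00 start RM1 → 1
Jul 20 17:00 end RM1 → 0
Jul 20 21:00 start RM3 → 1
Jul 20 23:00 end RM3 → 0
Jul 21 08:00 start RM5 → 1
Jul 21 09:00 start RM4 → 2
Jul 21 10:00 start RM6 → 3
Jul 21 12:00 end RM5 → 2
Jul 21 13:00 end RM4 → 1
Jul 21 16:00 start RM7 → 2
Jul 21 18:00 end RM6 → 1
Jul 21 20:00 end RM7 → 0
Peak is 3, at Jul 21 10:00 (RM4, RM5, RM6).

3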